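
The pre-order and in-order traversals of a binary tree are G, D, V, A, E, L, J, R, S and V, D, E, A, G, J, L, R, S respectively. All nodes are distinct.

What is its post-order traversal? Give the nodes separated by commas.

The first element of pre-order is the root; it splits in-order into left and right subtrees.
Root G: left subtree has 4 nodes {V, D, E, A}, right has 4 {J, L, R, S}.
  Root D: left subtree has 1 node {V}, right has 2 {E, A}.
    Root A: left subtree has 1 node {E}, right has 0 { }.
  Root L: left subtree has 1 node {J}, right has 2 {R, S}.
    Root R: left subtree has 0 nodes { }, right has 1 {S}.

V, E, A, D, J, S, R, L, G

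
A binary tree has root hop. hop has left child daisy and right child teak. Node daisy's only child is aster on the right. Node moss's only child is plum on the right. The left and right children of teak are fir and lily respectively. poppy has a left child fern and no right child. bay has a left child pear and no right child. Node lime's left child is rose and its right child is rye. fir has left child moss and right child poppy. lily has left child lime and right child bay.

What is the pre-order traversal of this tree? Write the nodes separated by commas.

hop, daisy, aster, teak, fir, moss, plum, poppy, fern, lily, lime, rose, rye, bay, pear

Pre-order visits the node, then its left subtree, then its right subtree.
Visit hop.
At hop: go left to daisy.
  Visit daisy.
  At daisy: no left child.
  At daisy: go right to aster.
    aster is a leaf — visit aster.
At hop: go right to teak.
  Visit teak.
  At teak: go left to fir.
    Visit fir.
    At fir: go left to moss.
      Visit moss.
      At moss: no left child.
      At moss: go right to plum.
        plum is a leaf — visit plum.
    At fir: go right to poppy.
      Visit poppy.
      At poppy: go left to fern.
        fern is a leaf — visit fern.
      At poppy: no right child.
  At teak: go right to lily.
    Visit lily.
    At lily: go left to lime.
      Visit lime.
      At lime: go left to rose.
        rose is a leaf — visit rose.
      At lime: go right to rye.
        rye is a leaf — visit rye.
    At lily: go right to bay.
      Visit bay.
      At bay: go left to pear.
        pear is a leaf — visit pear.
      At bay: no right child.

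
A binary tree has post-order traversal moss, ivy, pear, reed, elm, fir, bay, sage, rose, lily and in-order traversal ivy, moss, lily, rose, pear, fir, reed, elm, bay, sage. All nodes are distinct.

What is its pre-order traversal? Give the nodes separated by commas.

The last element of post-order is the root; it splits in-order into left and right subtrees.
Root lily: left subtree has 2 nodes {ivy, moss}, right has 7 {rose, pear, fir, reed, elm, bay, sage}.
  Root ivy: left subtree has 0 nodes { }, right has 1 {moss}.
  Root rose: left subtree has 0 nodes { }, right has 6 {pear, fir, reed, elm, bay, sage}.
    Root sage: left subtree has 5 nodes {pear, fir, reed, elm, bay}, right has 0 { }.
      Root bay: left subtree has 4 nodes {pear, fir, reed, elm}, right has 0 { }.
        Root fir: left subtree has 1 node {pear}, right has 2 {reed, elm}.
          Root elm: left subtree has 1 node {reed}, right has 0 { }.

lily, ivy, moss, rose, sage, bay, fir, pear, elm, reed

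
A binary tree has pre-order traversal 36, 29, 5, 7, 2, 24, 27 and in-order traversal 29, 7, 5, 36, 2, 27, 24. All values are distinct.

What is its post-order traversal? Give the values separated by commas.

The first element of pre-order is the root; it splits in-order into left and right subtrees.
Root 36: left subtree has 3 nodes {29, 7, 5}, right has 3 {2, 27, 24}.
  Root 29: left subtree has 0 nodes { }, right has 2 {7, 5}.
    Root 5: left subtree has 1 node {7}, right has 0 { }.
  Root 2: left subtree has 0 nodes { }, right has 2 {27, 24}.
    Root 24: left subtree has 1 node {27}, right has 0 { }.

7, 5, 29, 27, 24, 2, 36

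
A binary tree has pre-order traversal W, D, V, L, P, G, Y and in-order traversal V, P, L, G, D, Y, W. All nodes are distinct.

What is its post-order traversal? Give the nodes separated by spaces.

P G L V Y D W

The first element of pre-order is the root; it splits in-order into left and right subtrees.
Root W: left subtree has 6 nodes {V, P, L, G, D, Y}, right has 0 { }.
  Root D: left subtree has 4 nodes {V, P, L, G}, right has 1 {Y}.
    Root V: left subtree has 0 nodes { }, right has 3 {P, L, G}.
      Root L: left subtree has 1 node {P}, right has 1 {G}.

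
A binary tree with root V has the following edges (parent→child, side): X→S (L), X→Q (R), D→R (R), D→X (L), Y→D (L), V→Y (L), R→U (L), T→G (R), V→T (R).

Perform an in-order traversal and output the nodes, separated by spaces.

S X Q D U R Y V T G

In-order visits the left subtree, then the node, then the right subtree.
At V: go left to Y.
  At Y: go left to D.
    At D: go left to X.
      At X: go left to S.
        S is a leaf — visit S.
      Visit X.
      At X: go right to Q.
        Q is a leaf — visit Q.
    Visit D.
    At D: go right to R.
      At R: go left to U.
        U is a leaf — visit U.
      Visit R.
      At R: no right child.
  Visit Y.
  At Y: no right child.
Visit V.
At V: go right to T.
  At T: no left child.
  Visit T.
  At T: go right to G.
    G is a leaf — visit G.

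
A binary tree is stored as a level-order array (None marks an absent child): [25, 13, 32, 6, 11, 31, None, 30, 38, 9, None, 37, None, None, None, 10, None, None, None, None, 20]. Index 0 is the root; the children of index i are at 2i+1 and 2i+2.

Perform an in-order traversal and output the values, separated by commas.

In-order visits the left subtree, then the node, then the right subtree.
At 25: go left to 13.
  At 13: go left to 6.
    At 6: go left to 30.
      At 30: go left to 10.
        10 is a leaf — visit 10.
      Visit 30.
      At 30: no right child.
    Visit 6.
    At 6: go right to 38.
      38 is a leaf — visit 38.
  Visit 13.
  At 13: go right to 11.
    At 11: go left to 9.
      At 9: no left child.
      Visit 9.
      At 9: go right to 20.
        20 is a leaf — visit 20.
    Visit 11.
    At 11: no right child.
Visit 25.
At 25: go right to 32.
  At 32: go left to 31.
    At 31: go left to 37.
      37 is a leaf — visit 37.
    Visit 31.
    At 31: no right child.
  Visit 32.
  At 32: no right child.

10, 30, 6, 38, 13, 9, 20, 11, 25, 37, 31, 32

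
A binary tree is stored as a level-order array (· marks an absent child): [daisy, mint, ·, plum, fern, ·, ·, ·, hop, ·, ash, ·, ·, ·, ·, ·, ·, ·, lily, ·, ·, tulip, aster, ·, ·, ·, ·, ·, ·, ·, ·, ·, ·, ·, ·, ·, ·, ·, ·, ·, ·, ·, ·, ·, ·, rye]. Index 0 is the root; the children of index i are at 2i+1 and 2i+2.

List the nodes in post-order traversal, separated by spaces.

Post-order visits the left subtree, then the right subtree, then the node.
At daisy: go left to mint.
  At mint: go left to plum.
    At plum: no left child.
    At plum: go right to hop.
      At hop: no left child.
      At hop: go right to lily.
        lily is a leaf — visit lily.
      Visit hop.
    Visit plum.
  At mint: go right to fern.
    At fern: no left child.
    At fern: go right to ash.
      At ash: go left to tulip.
        tulip is a leaf — visit tulip.
      At ash: go right to aster.
        At aster: go left to rye.
          rye is a leaf — visit rye.
        At aster: no right child.
        Visit aster.
      Visit ash.
    Visit fern.
  Visit mint.
At daisy: no right child.
Visit daisy.

lily hop plum tulip rye aster ash fern mint daisy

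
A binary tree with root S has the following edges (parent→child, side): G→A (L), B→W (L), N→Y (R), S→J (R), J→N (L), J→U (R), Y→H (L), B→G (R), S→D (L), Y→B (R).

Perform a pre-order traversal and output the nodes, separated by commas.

Pre-order visits the node, then its left subtree, then its right subtree.
Visit S.
At S: go left to D.
  D is a leaf — visit D.
At S: go right to J.
  Visit J.
  At J: go left to N.
    Visit N.
    At N: no left child.
    At N: go right to Y.
      Visit Y.
      At Y: go left to H.
        H is a leaf — visit H.
      At Y: go right to B.
        Visit B.
        At B: go left to W.
          W is a leaf — visit W.
        At B: go right to G.
          Visit G.
          At G: go left to A.
            A is a leaf — visit A.
          At G: no right child.
  At J: go right to U.
    U is a leaf — visit U.

S, D, J, N, Y, H, B, W, G, A, U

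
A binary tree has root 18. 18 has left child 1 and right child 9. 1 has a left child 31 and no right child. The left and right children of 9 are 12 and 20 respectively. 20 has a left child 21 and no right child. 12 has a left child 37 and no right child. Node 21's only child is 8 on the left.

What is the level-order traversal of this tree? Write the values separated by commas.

Level-order visits nodes level by level from the root, left to right within each level.
Level 0: 18
Level 1: 1, 9
Level 2: 31, 12, 20
Level 3: 37, 21
Level 4: 8

18, 1, 9, 31, 12, 20, 37, 21, 8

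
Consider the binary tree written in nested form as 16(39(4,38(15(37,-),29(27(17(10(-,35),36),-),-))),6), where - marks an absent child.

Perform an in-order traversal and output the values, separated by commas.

In-order visits the left subtree, then the node, then the right subtree.
At 16: go left to 39.
  At 39: go left to 4.
    4 is a leaf — visit 4.
  Visit 39.
  At 39: go right to 38.
    At 38: go left to 15.
      At 15: go left to 37.
        37 is a leaf — visit 37.
      Visit 15.
      At 15: no right child.
    Visit 38.
    At 38: go right to 29.
      At 29: go left to 27.
        At 27: go left to 17.
          At 17: go left to 10.
            At 10: no left child.
            Visit 10.
            At 10: go right to 35.
              35 is a leaf — visit 35.
          Visit 17.
          At 17: go right to 36.
            36 is a leaf — visit 36.
        Visit 27.
        At 27: no right child.
      Visit 29.
      At 29: no right child.
Visit 16.
At 16: go right to 6.
  6 is a leaf — visit 6.

4, 39, 37, 15, 38, 10, 35, 17, 36, 27, 29, 16, 6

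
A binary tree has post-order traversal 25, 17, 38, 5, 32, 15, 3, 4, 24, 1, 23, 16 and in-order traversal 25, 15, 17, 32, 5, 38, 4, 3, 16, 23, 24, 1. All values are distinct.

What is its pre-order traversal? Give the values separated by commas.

The last element of post-order is the root; it splits in-order into left and right subtrees.
Root 16: left subtree has 8 nodes {25, 15, 17, 32, 5, 38, 4, 3}, right has 3 {23, 24, 1}.
  Root 4: left subtree has 6 nodes {25, 15, 17, 32, 5, 38}, right has 1 {3}.
    Root 15: left subtree has 1 node {25}, right has 4 {17, 32, 5, 38}.
      Root 32: left subtree has 1 node {17}, right has 2 {5, 38}.
        Root 5: left subtree has 0 nodes { }, right has 1 {38}.
  Root 23: left subtree has 0 nodes { }, right has 2 {24, 1}.
    Root 1: left subtree has 1 node {24}, right has 0 { }.

16, 4, 15, 25, 32, 17, 5, 38, 3, 23, 1, 24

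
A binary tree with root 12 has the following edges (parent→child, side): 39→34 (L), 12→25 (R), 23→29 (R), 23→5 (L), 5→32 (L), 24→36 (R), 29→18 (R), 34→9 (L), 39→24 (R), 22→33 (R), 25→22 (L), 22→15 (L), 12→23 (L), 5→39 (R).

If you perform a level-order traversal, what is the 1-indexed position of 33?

Level-order visits nodes level by level from the root, left to right within each level.
Level 0: 12
Level 1: 23, 25
Level 2: 5, 29, 22
Level 3: 32, 39, 18, 15, 33
Level 4: 34, 24
Level 5: 9, 36
Full level-order sequence: 12, 23, 25, 5, 29, 22, 32, 39, 18, 15, 33, 34, 24, 9, 36.

11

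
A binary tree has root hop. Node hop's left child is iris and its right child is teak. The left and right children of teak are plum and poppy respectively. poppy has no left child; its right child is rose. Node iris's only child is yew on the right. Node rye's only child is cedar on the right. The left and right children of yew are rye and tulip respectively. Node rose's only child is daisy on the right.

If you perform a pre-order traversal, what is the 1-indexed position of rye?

4

Pre-order visits the node, then its left subtree, then its right subtree.
Visit hop.
At hop: go left to iris.
  Visit iris.
  At iris: no left child.
  At iris: go right to yew.
    Visit yew.
    At yew: go left to rye.
      Visit rye.
      At rye: no left child.
      At rye: go right to cedar.
        cedar is a leaf — visit cedar.
    At yew: go right to tulip.
      tulip is a leaf — visit tulip.
At hop: go right to teak.
  Visit teak.
  At teak: go left to plum.
    plum is a leaf — visit plum.
  At teak: go right to poppy.
    Visit poppy.
    At poppy: no left child.
    At poppy: go right to rose.
      Visit rose.
      At rose: no left child.
      At rose: go right to daisy.
        daisy is a leaf — visit daisy.
Full pre-order sequence: hop, iris, yew, rye, cedar, tulip, teak, plum, poppy, rose, daisy.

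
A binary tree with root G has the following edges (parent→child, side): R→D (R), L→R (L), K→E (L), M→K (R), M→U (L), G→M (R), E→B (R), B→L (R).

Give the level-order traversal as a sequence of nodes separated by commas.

G, M, U, K, E, B, L, R, D

Level-order visits nodes level by level from the root, left to right within each level.
Level 0: G
Level 1: M
Level 2: U, K
Level 3: E
Level 4: B
Level 5: L
Level 6: R
Level 7: D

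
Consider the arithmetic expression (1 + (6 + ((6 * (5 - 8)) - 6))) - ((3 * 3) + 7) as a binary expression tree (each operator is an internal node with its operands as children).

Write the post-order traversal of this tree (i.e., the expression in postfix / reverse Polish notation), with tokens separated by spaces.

Post-order on an expression tree gives postfix notation: for each operator, emit left operand, right operand, then the operator.

1 6 6 5 8 - * 6 - + + 3 3 * 7 + -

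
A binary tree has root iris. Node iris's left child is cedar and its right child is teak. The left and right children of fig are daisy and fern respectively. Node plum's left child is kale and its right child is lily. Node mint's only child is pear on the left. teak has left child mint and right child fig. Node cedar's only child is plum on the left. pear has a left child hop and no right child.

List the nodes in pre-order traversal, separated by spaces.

Pre-order visits the node, then its left subtree, then its right subtree.
Visit iris.
At iris: go left to cedar.
  Visit cedar.
  At cedar: go left to plum.
    Visit plum.
    At plum: go left to kale.
      kale is a leaf — visit kale.
    At plum: go right to lily.
      lily is a leaf — visit lily.
  At cedar: no right child.
At iris: go right to teak.
  Visit teak.
  At teak: go left to mint.
    Visit mint.
    At mint: go left to pear.
      Visit pear.
      At pear: go left to hop.
        hop is a leaf — visit hop.
      At pear: no right child.
    At mint: no right child.
  At teak: go right to fig.
    Visit fig.
    At fig: go left to daisy.
      daisy is a leaf — visit daisy.
    At fig: go right to fern.
      fern is a leaf — visit fern.

iris cedar plum kale lily teak mint pear hop fig daisy fern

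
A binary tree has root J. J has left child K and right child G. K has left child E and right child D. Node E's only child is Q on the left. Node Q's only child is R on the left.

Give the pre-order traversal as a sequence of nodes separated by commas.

Pre-order visits the node, then its left subtree, then its right subtree.
Visit J.
At J: go left to K.
  Visit K.
  At K: go left to E.
    Visit E.
    At E: go left to Q.
      Visit Q.
      At Q: go left to R.
        R is a leaf — visit R.
      At Q: no right child.
    At E: no right child.
  At K: go right to D.
    D is a leaf — visit D.
At J: go right to G.
  G is a leaf — visit G.

J, K, E, Q, R, D, G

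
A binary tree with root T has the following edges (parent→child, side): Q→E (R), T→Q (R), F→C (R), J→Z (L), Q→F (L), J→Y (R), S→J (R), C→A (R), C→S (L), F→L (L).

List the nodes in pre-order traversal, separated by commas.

T, Q, F, L, C, S, J, Z, Y, A, E

Pre-order visits the node, then its left subtree, then its right subtree.
Visit T.
At T: no left child.
At T: go right to Q.
  Visit Q.
  At Q: go left to F.
    Visit F.
    At F: go left to L.
      L is a leaf — visit L.
    At F: go right to C.
      Visit C.
      At C: go left to S.
        Visit S.
        At S: no left child.
        At S: go right to J.
          Visit J.
          At J: go left to Z.
            Z is a leaf — visit Z.
          At J: go right to Y.
            Y is a leaf — visit Y.
      At C: go right to A.
        A is a leaf — visit A.
  At Q: go right to E.
    E is a leaf — visit E.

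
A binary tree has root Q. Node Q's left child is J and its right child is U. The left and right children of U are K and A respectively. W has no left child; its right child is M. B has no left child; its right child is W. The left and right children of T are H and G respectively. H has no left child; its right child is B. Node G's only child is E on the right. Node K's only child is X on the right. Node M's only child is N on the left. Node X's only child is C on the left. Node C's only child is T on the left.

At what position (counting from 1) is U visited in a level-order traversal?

3

Level-order visits nodes level by level from the root, left to right within each level.
Level 0: Q
Level 1: J, U
Level 2: K, A
Level 3: X
Level 4: C
Level 5: T
Level 6: H, G
Level 7: B, E
Level 8: W
Level 9: M
Level 10: N
Full level-order sequence: Q, J, U, K, A, X, C, T, H, G, B, E, W, M, N.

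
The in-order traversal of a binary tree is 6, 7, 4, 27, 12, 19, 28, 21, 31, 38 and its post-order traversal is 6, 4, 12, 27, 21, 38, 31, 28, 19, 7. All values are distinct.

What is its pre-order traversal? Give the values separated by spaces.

7 6 19 27 4 12 28 31 21 38

The last element of post-order is the root; it splits in-order into left and right subtrees.
Root 7: left subtree has 1 node {6}, right has 8 {4, 27, 12, 19, 28, 21, 31, 38}.
  Root 19: left subtree has 3 nodes {4, 27, 12}, right has 4 {28, 21, 31, 38}.
    Root 27: left subtree has 1 node {4}, right has 1 {12}.
    Root 28: left subtree has 0 nodes { }, right has 3 {21, 31, 38}.
      Root 31: left subtree has 1 node {21}, right has 1 {38}.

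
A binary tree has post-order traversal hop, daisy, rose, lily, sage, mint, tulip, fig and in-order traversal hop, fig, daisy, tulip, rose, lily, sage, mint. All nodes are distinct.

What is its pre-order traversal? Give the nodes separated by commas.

fig, hop, tulip, daisy, mint, sage, lily, rose

The last element of post-order is the root; it splits in-order into left and right subtrees.
Root fig: left subtree has 1 node {hop}, right has 6 {daisy, tulip, rose, lily, sage, mint}.
  Root tulip: left subtree has 1 node {daisy}, right has 4 {rose, lily, sage, mint}.
    Root mint: left subtree has 3 nodes {rose, lily, sage}, right has 0 { }.
      Root sage: left subtree has 2 nodes {rose, lily}, right has 0 { }.
        Root lily: left subtree has 1 node {rose}, right has 0 { }.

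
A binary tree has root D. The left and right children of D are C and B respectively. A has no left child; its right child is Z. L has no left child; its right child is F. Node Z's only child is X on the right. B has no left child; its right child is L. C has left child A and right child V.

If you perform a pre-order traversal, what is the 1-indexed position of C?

Pre-order visits the node, then its left subtree, then its right subtree.
Visit D.
At D: go left to C.
  Visit C.
  At C: go left to A.
    Visit A.
    At A: no left child.
    At A: go right to Z.
      Visit Z.
      At Z: no left child.
      At Z: go right to X.
        X is a leaf — visit X.
  At C: go right to V.
    V is a leaf — visit V.
At D: go right to B.
  Visit B.
  At B: no left child.
  At B: go right to L.
    Visit L.
    At L: no left child.
    At L: go right to F.
      F is a leaf — visit F.
Full pre-order sequence: D, C, A, Z, X, V, B, L, F.

2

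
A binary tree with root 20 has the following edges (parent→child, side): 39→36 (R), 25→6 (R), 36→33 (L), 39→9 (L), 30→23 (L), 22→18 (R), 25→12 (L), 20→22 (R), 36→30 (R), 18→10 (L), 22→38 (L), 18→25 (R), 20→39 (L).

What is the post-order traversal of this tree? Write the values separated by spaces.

9 33 23 30 36 39 38 10 12 6 25 18 22 20

Post-order visits the left subtree, then the right subtree, then the node.
At 20: go left to 39.
  At 39: go left to 9.
    9 is a leaf — visit 9.
  At 39: go right to 36.
    At 36: go left to 33.
      33 is a leaf — visit 33.
    At 36: go right to 30.
      At 30: go left to 23.
        23 is a leaf — visit 23.
      At 30: no right child.
      Visit 30.
    Visit 36.
  Visit 39.
At 20: go right to 22.
  At 22: go left to 38.
    38 is a leaf — visit 38.
  At 22: go right to 18.
    At 18: go left to 10.
      10 is a leaf — visit 10.
    At 18: go right to 25.
      At 25: go left to 12.
        12 is a leaf — visit 12.
      At 25: go right to 6.
        6 is a leaf — visit 6.
      Visit 25.
    Visit 18.
  Visit 22.
Visit 20.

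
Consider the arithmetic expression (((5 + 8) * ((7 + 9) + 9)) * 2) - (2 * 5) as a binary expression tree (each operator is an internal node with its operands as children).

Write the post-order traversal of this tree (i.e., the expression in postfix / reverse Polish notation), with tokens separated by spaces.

Post-order on an expression tree gives postfix notation: for each operator, emit left operand, right operand, then the operator.

5 8 + 7 9 + 9 + * 2 * 2 5 * -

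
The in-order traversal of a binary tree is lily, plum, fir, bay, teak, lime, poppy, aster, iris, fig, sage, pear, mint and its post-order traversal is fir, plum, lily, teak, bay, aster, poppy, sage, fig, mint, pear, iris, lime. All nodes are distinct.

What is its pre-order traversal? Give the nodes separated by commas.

lime, bay, lily, plum, fir, teak, iris, poppy, aster, pear, fig, sage, mint

The last element of post-order is the root; it splits in-order into left and right subtrees.
Root lime: left subtree has 5 nodes {lily, plum, fir, bay, teak}, right has 7 {poppy, aster, iris, fig, sage, pear, mint}.
  Root bay: left subtree has 3 nodes {lily, plum, fir}, right has 1 {teak}.
    Root lily: left subtree has 0 nodes { }, right has 2 {plum, fir}.
      Root plum: left subtree has 0 nodes { }, right has 1 {fir}.
  Root iris: left subtree has 2 nodes {poppy, aster}, right has 4 {fig, sage, pear, mint}.
    Root poppy: left subtree has 0 nodes { }, right has 1 {aster}.
    Root pear: left subtree has 2 nodes {fig, sage}, right has 1 {mint}.
      Root fig: left subtree has 0 nodes { }, right has 1 {sage}.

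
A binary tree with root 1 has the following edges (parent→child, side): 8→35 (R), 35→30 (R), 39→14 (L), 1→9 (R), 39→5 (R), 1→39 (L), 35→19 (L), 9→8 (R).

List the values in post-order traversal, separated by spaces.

14 5 39 19 30 35 8 9 1

Post-order visits the left subtree, then the right subtree, then the node.
At 1: go left to 39.
  At 39: go left to 14.
    14 is a leaf — visit 14.
  At 39: go right to 5.
    5 is a leaf — visit 5.
  Visit 39.
At 1: go right to 9.
  At 9: no left child.
  At 9: go right to 8.
    At 8: no left child.
    At 8: go right to 35.
      At 35: go left to 19.
        19 is a leaf — visit 19.
      At 35: go right to 30.
        30 is a leaf — visit 30.
      Visit 35.
    Visit 8.
  Visit 9.
Visit 1.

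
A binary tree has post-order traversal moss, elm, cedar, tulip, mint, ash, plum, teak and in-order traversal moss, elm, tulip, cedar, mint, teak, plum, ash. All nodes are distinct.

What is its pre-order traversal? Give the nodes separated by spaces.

teak mint tulip elm moss cedar plum ash

The last element of post-order is the root; it splits in-order into left and right subtrees.
Root teak: left subtree has 5 nodes {moss, elm, tulip, cedar, mint}, right has 2 {plum, ash}.
  Root mint: left subtree has 4 nodes {moss, elm, tulip, cedar}, right has 0 { }.
    Root tulip: left subtree has 2 nodes {moss, elm}, right has 1 {cedar}.
      Root elm: left subtree has 1 node {moss}, right has 0 { }.
  Root plum: left subtree has 0 nodes { }, right has 1 {ash}.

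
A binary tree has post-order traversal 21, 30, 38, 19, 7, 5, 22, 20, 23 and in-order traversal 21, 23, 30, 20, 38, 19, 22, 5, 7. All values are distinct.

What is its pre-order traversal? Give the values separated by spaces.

23 21 20 30 22 19 38 5 7

The last element of post-order is the root; it splits in-order into left and right subtrees.
Root 23: left subtree has 1 node {21}, right has 7 {30, 20, 38, 19, 22, 5, 7}.
  Root 20: left subtree has 1 node {30}, right has 5 {38, 19, 22, 5, 7}.
    Root 22: left subtree has 2 nodes {38, 19}, right has 2 {5, 7}.
      Root 19: left subtree has 1 node {38}, right has 0 { }.
      Root 5: left subtree has 0 nodes { }, right has 1 {7}.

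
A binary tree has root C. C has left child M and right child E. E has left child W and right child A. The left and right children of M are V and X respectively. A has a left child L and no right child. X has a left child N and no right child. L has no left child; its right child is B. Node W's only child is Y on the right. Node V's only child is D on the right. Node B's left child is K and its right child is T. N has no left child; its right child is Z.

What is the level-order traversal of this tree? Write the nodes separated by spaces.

C M E V X W A D N Y L Z B K T

Level-order visits nodes level by level from the root, left to right within each level.
Level 0: C
Level 1: M, E
Level 2: V, X, W, A
Level 3: D, N, Y, L
Level 4: Z, B
Level 5: K, T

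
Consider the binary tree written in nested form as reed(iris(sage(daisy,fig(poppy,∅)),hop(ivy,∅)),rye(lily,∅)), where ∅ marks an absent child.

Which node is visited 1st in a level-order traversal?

reed

Level-order visits nodes level by level from the root, left to right within each level.
Level 0: reed
Level 1: iris, rye
Level 2: sage, hop, lily
Level 3: daisy, fig, ivy
Level 4: poppy
Full level-order sequence: reed, iris, rye, sage, hop, lily, daisy, fig, ivy, poppy.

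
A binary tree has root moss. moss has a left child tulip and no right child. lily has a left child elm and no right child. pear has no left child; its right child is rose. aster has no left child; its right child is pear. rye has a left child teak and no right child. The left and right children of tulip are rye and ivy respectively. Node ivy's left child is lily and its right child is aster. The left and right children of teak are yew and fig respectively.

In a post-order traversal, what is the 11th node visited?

tulip

Post-order visits the left subtree, then the right subtree, then the node.
At moss: go left to tulip.
  At tulip: go left to rye.
    At rye: go left to teak.
      At teak: go left to yew.
        yew is a leaf — visit yew.
      At teak: go right to fig.
        fig is a leaf — visit fig.
      Visit teak.
    At rye: no right child.
    Visit rye.
  At tulip: go right to ivy.
    At ivy: go left to lily.
      At lily: go left to elm.
        elm is a leaf — visit elm.
      At lily: no right child.
      Visit lily.
    At ivy: go right to aster.
      At aster: no left child.
      At aster: go right to pear.
        At pear: no left child.
        At pear: go right to rose.
          rose is a leaf — visit rose.
        Visit pear.
      Visit aster.
    Visit ivy.
  Visit tulip.
At moss: no right child.
Visit moss.
Full post-order sequence: yew, fig, teak, rye, elm, lily, rose, pear, aster, ivy, tulip, moss.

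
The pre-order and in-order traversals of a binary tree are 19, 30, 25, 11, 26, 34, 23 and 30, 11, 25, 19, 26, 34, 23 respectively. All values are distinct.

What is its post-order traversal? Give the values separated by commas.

The first element of pre-order is the root; it splits in-order into left and right subtrees.
Root 19: left subtree has 3 nodes {30, 11, 25}, right has 3 {26, 34, 23}.
  Root 30: left subtree has 0 nodes { }, right has 2 {11, 25}.
    Root 25: left subtree has 1 node {11}, right has 0 { }.
  Root 26: left subtree has 0 nodes { }, right has 2 {34, 23}.
    Root 34: left subtree has 0 nodes { }, right has 1 {23}.

11, 25, 30, 23, 34, 26, 19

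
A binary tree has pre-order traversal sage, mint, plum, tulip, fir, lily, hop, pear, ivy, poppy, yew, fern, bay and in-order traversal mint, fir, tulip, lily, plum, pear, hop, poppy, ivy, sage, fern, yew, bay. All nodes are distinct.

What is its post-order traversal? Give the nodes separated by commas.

The first element of pre-order is the root; it splits in-order into left and right subtrees.
Root sage: left subtree has 9 nodes {mint, fir, tulip, lily, plum, pear, hop, poppy, ivy}, right has 3 {fern, yew, bay}.
  Root mint: left subtree has 0 nodes { }, right has 8 {fir, tulip, lily, plum, pear, hop, poppy, ivy}.
    Root plum: left subtree has 3 nodes {fir, tulip, lily}, right has 4 {pear, hop, poppy, ivy}.
      Root tulip: left subtree has 1 node {fir}, right has 1 {lily}.
      Root hop: left subtree has 1 node {pear}, right has 2 {poppy, ivy}.
        Root ivy: left subtree has 1 node {poppy}, right has 0 { }.
  Root yew: left subtree has 1 node {fern}, right has 1 {bay}.

fir, lily, tulip, pear, poppy, ivy, hop, plum, mint, fern, bay, yew, sage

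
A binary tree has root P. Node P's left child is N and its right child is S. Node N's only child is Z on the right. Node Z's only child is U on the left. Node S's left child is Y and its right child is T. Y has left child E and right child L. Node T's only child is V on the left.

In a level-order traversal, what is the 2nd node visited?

Level-order visits nodes level by level from the root, left to right within each level.
Level 0: P
Level 1: N, S
Level 2: Z, Y, T
Level 3: U, E, L, V
Full level-order sequence: P, N, S, Z, Y, T, U, E, L, V.

N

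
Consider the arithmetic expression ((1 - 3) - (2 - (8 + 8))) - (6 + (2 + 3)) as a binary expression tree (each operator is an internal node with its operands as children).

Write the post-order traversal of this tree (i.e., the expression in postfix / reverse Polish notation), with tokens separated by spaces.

1 3 - 2 8 8 + - - 6 2 3 + + -

Post-order on an expression tree gives postfix notation: for each operator, emit left operand, right operand, then the operator.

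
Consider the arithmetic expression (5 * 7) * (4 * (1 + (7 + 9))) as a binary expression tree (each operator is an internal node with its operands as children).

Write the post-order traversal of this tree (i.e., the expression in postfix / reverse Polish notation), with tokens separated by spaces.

Post-order on an expression tree gives postfix notation: for each operator, emit left operand, right operand, then the operator.

5 7 * 4 1 7 9 + + * *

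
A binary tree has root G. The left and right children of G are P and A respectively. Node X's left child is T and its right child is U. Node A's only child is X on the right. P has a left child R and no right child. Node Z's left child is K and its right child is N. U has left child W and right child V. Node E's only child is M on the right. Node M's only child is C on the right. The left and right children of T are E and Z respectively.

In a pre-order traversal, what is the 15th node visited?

V

Pre-order visits the node, then its left subtree, then its right subtree.
Visit G.
At G: go left to P.
  Visit P.
  At P: go left to R.
    R is a leaf — visit R.
  At P: no right child.
At G: go right to A.
  Visit A.
  At A: no left child.
  At A: go right to X.
    Visit X.
    At X: go left to T.
      Visit T.
      At T: go left to E.
        Visit E.
        At E: no left child.
        At E: go right to M.
          Visit M.
          At M: no left child.
          At M: go right to C.
            C is a leaf — visit C.
      At T: go right to Z.
        Visit Z.
        At Z: go left to K.
          K is a leaf — visit K.
        At Z: go right to N.
          N is a leaf — visit N.
    At X: go right to U.
      Visit U.
      At U: go left to W.
        W is a leaf — visit W.
      At U: go right to V.
        V is a leaf — visit V.
Full pre-order sequence: G, P, R, A, X, T, E, M, C, Z, K, N, U, W, V.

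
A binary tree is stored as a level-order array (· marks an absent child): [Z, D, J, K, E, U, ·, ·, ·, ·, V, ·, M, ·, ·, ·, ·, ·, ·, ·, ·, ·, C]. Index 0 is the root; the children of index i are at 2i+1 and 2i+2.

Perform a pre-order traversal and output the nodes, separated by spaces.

Pre-order visits the node, then its left subtree, then its right subtree.
Visit Z.
At Z: go left to D.
  Visit D.
  At D: go left to K.
    K is a leaf — visit K.
  At D: go right to E.
    Visit E.
    At E: no left child.
    At E: go right to V.
      Visit V.
      At V: no left child.
      At V: go right to C.
        C is a leaf — visit C.
At Z: go right to J.
  Visit J.
  At J: go left to U.
    Visit U.
    At U: no left child.
    At U: go right to M.
      M is a leaf — visit M.
  At J: no right child.

Z D K E V C J U M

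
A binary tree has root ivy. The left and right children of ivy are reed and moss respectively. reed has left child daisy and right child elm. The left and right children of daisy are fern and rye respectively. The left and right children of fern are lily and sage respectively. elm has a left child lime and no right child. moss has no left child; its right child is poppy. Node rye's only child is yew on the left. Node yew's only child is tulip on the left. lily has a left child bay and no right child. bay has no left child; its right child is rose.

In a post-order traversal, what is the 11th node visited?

Post-order visits the left subtree, then the right subtree, then the node.
At ivy: go left to reed.
  At reed: go left to daisy.
    At daisy: go left to fern.
      At fern: go left to lily.
        At lily: go left to bay.
          At bay: no left child.
          At bay: go right to rose.
            rose is a leaf — visit rose.
          Visit bay.
        At lily: no right child.
        Visit lily.
      At fern: go right to sage.
        sage is a leaf — visit sage.
      Visit fern.
    At daisy: go right to rye.
      At rye: go left to yew.
        At yew: go left to tulip.
          tulip is a leaf — visit tulip.
        At yew: no right child.
        Visit yew.
      At rye: no right child.
      Visit rye.
    Visit daisy.
  At reed: go right to elm.
    At elm: go left to lime.
      lime is a leaf — visit lime.
    At elm: no right child.
    Visit elm.
  Visit reed.
At ivy: go right to moss.
  At moss: no left child.
  At moss: go right to poppy.
    poppy is a leaf — visit poppy.
  Visit moss.
Visit ivy.
Full post-order sequence: rose, bay, lily, sage, fern, tulip, yew, rye, daisy, lime, elm, reed, poppy, moss, ivy.

elm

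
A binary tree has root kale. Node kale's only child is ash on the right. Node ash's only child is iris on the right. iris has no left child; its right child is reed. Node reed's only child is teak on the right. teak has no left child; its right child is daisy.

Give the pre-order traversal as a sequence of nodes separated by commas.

kale, ash, iris, reed, teak, daisy

Pre-order visits the node, then its left subtree, then its right subtree.
Visit kale.
At kale: no left child.
At kale: go right to ash.
  Visit ash.
  At ash: no left child.
  At ash: go right to iris.
    Visit iris.
    At iris: no left child.
    At iris: go right to reed.
      Visit reed.
      At reed: no left child.
      At reed: go right to teak.
        Visit teak.
        At teak: no left child.
        At teak: go right to daisy.
          daisy is a leaf — visit daisy.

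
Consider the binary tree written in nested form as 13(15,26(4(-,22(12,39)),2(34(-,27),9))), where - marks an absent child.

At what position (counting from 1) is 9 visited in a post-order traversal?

8

Post-order visits the left subtree, then the right subtree, then the node.
At 13: go left to 15.
  15 is a leaf — visit 15.
At 13: go right to 26.
  At 26: go left to 4.
    At 4: no left child.
    At 4: go right to 22.
      At 22: go left to 12.
        12 is a leaf — visit 12.
      At 22: go right to 39.
        39 is a leaf — visit 39.
      Visit 22.
    Visit 4.
  At 26: go right to 2.
    At 2: go left to 34.
      At 34: no left child.
      At 34: go right to 27.
        27 is a leaf — visit 27.
      Visit 34.
    At 2: go right to 9.
      9 is a leaf — visit 9.
    Visit 2.
  Visit 26.
Visit 13.
Full post-order sequence: 15, 12, 39, 22, 4, 27, 34, 9, 2, 26, 13.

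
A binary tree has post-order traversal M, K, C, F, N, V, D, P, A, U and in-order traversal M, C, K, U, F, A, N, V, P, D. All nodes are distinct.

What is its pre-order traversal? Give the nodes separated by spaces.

The last element of post-order is the root; it splits in-order into left and right subtrees.
Root U: left subtree has 3 nodes {M, C, K}, right has 6 {F, A, N, V, P, D}.
  Root C: left subtree has 1 node {M}, right has 1 {K}.
  Root A: left subtree has 1 node {F}, right has 4 {N, V, P, D}.
    Root P: left subtree has 2 nodes {N, V}, right has 1 {D}.
      Root V: left subtree has 1 node {N}, right has 0 { }.

U C M K A F P V N D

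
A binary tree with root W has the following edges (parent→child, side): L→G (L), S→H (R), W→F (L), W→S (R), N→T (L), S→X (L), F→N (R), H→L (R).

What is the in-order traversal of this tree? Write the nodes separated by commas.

F, T, N, W, X, S, H, G, L

In-order visits the left subtree, then the node, then the right subtree.
At W: go left to F.
  At F: no left child.
  Visit F.
  At F: go right to N.
    At N: go left to T.
      T is a leaf — visit T.
    Visit N.
    At N: no right child.
Visit W.
At W: go right to S.
  At S: go left to X.
    X is a leaf — visit X.
  Visit S.
  At S: go right to H.
    At H: no left child.
    Visit H.
    At H: go right to L.
      At L: go left to G.
        G is a leaf — visit G.
      Visit L.
      At L: no right child.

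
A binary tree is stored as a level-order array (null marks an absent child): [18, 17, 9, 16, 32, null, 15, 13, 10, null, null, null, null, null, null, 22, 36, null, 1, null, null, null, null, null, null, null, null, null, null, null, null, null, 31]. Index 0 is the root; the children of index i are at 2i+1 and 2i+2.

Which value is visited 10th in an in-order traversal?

18

In-order visits the left subtree, then the node, then the right subtree.
At 18: go left to 17.
  At 17: go left to 16.
    At 16: go left to 13.
      At 13: go left to 22.
        At 22: no left child.
        Visit 22.
        At 22: go right to 31.
          31 is a leaf — visit 31.
      Visit 13.
      At 13: go right to 36.
        36 is a leaf — visit 36.
    Visit 16.
    At 16: go right to 10.
      At 10: no left child.
      Visit 10.
      At 10: go right to 1.
        1 is a leaf — visit 1.
  Visit 17.
  At 17: go right to 32.
    32 is a leaf — visit 32.
Visit 18.
At 18: go right to 9.
  At 9: no left child.
  Visit 9.
  At 9: go right to 15.
    15 is a leaf — visit 15.
Full in-order sequence: 22, 31, 13, 36, 16, 10, 1, 17, 32, 18, 9, 15.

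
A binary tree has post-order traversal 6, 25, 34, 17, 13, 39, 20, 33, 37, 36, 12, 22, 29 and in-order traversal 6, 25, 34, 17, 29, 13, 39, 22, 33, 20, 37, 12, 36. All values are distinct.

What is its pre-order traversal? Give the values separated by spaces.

The last element of post-order is the root; it splits in-order into left and right subtrees.
Root 29: left subtree has 4 nodes {6, 25, 34, 17}, right has 8 {13, 39, 22, 33, 20, 37, 12, 36}.
  Root 17: left subtree has 3 nodes {6, 25, 34}, right has 0 { }.
    Root 34: left subtree has 2 nodes {6, 25}, right has 0 { }.
      Root 25: left subtree has 1 node {6}, right has 0 { }.
  Root 22: left subtree has 2 nodes {13, 39}, right has 5 {33, 20, 37, 12, 36}.
    Root 39: left subtree has 1 node {13}, right has 0 { }.
    Root 12: left subtree has 3 nodes {33, 20, 37}, right has 1 {36}.
      Root 37: left subtree has 2 nodes {33, 20}, right has 0 { }.
        Root 33: left subtree has 0 nodes { }, right has 1 {20}.

29 17 34 25 6 22 39 13 12 37 33 20 36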